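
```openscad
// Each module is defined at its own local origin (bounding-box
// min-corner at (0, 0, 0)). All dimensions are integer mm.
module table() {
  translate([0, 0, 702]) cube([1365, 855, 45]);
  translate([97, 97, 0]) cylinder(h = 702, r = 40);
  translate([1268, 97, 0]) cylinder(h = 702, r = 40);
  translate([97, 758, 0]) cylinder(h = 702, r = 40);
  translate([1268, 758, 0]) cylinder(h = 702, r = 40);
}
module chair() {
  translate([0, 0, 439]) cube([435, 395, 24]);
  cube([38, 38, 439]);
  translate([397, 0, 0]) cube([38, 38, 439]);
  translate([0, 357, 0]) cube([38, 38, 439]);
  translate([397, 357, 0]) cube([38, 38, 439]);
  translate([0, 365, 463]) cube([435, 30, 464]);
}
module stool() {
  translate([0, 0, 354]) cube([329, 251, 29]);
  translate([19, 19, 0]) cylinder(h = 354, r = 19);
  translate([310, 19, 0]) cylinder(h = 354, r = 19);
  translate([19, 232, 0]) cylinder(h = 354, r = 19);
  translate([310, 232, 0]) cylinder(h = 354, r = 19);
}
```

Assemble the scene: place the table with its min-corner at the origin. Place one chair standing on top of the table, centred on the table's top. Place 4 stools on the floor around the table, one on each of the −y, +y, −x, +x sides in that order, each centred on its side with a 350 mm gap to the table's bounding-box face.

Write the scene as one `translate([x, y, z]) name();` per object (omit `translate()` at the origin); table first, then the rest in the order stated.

table();
translate([465, 230, 747]) chair();
translate([518, -601, 0]) stool();
translate([518, 1205, 0]) stool();
translate([-679, 302, 0]) stool();
translate([1715, 302, 0]) stool();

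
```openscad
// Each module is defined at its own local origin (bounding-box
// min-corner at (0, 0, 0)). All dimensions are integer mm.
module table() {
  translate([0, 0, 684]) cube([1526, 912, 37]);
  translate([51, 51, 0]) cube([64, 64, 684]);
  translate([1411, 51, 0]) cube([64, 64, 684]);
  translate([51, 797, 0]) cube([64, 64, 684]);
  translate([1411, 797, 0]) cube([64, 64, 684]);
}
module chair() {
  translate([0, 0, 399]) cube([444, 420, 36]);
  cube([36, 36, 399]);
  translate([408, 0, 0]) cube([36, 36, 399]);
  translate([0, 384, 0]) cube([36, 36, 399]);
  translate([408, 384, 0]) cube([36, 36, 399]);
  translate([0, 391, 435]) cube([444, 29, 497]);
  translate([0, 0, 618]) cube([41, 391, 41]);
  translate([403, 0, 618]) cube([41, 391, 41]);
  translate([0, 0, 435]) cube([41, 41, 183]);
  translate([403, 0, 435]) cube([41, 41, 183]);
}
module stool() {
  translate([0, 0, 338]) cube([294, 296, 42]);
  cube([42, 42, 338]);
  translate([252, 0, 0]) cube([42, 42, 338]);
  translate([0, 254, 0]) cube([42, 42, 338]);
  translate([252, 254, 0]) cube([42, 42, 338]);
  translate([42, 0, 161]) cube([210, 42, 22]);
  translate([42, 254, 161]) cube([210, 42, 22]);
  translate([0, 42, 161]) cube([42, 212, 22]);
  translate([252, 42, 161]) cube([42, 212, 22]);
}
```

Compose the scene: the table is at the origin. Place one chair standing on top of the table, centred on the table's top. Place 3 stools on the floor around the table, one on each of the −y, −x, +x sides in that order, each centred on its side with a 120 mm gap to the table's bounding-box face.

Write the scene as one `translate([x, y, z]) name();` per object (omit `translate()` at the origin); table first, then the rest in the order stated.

table();
translate([541, 246, 721]) chair();
translate([616, -416, 0]) stool();
translate([-414, 308, 0]) stool();
translate([1646, 308, 0]) stool();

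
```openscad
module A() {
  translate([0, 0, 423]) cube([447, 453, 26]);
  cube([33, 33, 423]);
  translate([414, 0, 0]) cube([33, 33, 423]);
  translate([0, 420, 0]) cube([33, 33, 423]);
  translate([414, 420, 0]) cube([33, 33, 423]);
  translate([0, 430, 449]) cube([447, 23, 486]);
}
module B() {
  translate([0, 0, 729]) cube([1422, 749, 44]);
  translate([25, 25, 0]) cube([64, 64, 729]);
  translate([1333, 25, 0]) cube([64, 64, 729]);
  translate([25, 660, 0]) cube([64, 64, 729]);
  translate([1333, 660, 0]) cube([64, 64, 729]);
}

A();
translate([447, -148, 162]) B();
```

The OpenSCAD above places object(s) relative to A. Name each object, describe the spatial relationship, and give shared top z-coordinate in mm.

Both tops at z = 935 mm.

A is a chair. B is a table. The table is beside the chair with their tops flush at z = 935. The shared top z-coordinate is 935 mm.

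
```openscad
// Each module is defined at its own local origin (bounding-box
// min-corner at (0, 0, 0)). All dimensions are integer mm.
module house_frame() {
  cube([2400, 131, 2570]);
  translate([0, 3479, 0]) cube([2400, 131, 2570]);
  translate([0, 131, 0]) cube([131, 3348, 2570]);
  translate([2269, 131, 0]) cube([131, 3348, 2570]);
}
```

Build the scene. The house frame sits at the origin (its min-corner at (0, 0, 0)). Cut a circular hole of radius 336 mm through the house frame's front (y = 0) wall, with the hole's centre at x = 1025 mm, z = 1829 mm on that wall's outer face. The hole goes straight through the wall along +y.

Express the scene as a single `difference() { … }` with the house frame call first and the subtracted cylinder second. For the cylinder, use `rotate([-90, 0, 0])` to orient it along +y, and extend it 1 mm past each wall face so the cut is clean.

difference() {
  house_frame();
  translate([1025, -1, 1829]) rotate([-90, 0, 0]) cylinder(h = 133, r = 336);
}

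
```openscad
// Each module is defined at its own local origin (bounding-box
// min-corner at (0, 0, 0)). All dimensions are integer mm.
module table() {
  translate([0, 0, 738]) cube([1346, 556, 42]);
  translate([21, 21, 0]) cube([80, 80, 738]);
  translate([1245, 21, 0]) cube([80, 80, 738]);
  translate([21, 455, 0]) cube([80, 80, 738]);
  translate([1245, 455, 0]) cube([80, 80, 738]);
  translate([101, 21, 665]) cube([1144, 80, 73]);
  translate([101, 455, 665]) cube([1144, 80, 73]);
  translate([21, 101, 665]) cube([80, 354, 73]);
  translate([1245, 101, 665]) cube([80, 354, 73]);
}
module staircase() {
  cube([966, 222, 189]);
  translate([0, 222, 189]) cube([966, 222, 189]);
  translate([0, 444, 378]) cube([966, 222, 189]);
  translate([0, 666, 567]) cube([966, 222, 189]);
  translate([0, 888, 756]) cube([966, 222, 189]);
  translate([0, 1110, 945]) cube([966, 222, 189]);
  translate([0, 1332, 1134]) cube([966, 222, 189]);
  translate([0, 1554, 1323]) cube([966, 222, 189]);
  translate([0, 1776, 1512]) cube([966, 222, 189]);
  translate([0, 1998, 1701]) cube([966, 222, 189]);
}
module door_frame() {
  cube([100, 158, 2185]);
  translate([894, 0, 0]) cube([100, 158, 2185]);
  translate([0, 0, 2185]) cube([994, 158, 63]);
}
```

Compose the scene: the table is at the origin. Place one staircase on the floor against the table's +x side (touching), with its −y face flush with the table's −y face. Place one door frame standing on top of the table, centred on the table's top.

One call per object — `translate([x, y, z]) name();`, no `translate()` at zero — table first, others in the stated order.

table();
translate([1346, 0, 0]) staircase();
translate([176, 199, 780]) door_frame();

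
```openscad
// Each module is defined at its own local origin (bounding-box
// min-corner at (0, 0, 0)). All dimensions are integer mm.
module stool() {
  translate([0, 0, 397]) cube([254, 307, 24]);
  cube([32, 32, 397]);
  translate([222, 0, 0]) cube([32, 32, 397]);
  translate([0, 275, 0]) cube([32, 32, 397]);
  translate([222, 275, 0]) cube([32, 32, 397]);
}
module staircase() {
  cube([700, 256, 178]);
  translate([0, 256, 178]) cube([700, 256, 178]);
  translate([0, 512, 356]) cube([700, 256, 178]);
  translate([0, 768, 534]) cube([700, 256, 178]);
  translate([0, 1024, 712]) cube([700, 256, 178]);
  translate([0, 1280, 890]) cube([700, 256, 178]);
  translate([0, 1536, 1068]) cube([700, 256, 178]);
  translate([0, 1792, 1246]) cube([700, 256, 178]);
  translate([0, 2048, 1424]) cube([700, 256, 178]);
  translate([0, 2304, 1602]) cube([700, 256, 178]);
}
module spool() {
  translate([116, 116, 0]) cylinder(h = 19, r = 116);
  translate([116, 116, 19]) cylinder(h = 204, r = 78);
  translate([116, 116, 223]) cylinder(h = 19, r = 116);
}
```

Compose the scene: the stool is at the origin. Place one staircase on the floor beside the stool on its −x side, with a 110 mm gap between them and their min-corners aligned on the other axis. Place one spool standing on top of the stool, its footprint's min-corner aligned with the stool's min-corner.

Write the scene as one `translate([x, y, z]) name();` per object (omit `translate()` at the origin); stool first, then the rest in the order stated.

stool();
translate([-810, 0, 0]) staircase();
translate([0, 0, 421]) spool();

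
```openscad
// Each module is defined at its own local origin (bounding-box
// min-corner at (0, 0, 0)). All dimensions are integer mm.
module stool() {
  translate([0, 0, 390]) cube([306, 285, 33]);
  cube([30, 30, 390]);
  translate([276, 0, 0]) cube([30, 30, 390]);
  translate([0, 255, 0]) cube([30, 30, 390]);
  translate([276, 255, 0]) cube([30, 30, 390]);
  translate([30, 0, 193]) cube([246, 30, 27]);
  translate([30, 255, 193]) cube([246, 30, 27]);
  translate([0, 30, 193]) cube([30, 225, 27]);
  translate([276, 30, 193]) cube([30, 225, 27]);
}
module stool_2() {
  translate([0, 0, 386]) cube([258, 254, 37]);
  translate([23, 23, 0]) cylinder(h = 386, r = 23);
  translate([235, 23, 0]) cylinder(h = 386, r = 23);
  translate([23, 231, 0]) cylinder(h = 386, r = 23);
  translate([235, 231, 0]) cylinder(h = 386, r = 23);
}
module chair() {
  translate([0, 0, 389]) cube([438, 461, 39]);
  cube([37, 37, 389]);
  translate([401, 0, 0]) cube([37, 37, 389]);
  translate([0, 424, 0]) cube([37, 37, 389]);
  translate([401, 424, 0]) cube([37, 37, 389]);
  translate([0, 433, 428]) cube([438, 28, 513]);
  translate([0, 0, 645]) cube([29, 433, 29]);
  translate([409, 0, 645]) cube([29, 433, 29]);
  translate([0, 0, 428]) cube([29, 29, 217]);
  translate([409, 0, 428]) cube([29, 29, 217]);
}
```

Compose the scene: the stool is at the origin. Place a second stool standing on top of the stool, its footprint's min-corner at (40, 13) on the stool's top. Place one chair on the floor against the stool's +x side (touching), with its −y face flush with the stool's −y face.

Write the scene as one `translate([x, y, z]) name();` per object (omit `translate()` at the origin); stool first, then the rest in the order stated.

stool();
translate([40, 13, 423]) stool_2();
translate([306, 0, 0]) chair();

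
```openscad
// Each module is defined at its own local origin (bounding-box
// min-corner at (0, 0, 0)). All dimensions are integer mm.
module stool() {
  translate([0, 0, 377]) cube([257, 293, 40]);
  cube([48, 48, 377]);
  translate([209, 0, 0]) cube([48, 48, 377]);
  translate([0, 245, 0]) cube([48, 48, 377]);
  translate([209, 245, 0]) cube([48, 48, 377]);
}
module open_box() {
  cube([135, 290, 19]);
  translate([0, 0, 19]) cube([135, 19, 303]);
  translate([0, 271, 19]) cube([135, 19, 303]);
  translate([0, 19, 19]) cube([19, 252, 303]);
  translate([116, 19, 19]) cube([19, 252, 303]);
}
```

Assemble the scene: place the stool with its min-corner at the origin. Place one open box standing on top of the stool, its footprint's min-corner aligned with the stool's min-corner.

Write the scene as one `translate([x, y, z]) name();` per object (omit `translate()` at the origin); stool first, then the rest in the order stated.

stool();
translate([0, 0, 417]) open_box();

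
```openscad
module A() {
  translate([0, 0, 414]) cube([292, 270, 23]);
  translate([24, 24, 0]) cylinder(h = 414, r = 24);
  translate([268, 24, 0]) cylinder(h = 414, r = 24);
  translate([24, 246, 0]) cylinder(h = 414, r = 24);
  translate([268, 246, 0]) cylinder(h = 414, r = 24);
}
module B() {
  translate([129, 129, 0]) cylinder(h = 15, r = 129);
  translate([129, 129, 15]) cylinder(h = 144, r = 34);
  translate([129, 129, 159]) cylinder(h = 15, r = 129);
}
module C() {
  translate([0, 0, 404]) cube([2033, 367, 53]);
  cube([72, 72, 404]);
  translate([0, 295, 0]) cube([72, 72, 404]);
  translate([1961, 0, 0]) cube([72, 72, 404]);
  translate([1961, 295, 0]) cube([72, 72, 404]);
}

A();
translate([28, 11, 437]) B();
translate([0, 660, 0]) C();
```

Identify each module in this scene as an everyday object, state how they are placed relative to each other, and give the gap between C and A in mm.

A is a stool. B is a spool. C is a bench. The spool is on top of the stool. The bench is on the floor beside the stool on its +y side. The gap between the bench and the stool is 390 mm.

The bench's nearest face is 390 mm from the stool's +y face.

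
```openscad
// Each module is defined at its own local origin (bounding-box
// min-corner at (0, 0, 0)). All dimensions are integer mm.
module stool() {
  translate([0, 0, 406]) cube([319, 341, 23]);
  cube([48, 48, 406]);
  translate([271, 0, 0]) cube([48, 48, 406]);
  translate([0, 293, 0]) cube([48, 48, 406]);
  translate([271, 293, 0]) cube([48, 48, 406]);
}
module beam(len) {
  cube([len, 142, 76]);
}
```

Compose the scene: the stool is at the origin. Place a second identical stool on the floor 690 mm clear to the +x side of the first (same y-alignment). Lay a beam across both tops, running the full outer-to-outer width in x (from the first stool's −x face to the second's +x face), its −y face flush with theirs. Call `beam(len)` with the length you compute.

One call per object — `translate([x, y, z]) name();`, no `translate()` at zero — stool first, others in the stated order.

stool();
translate([1009, 0, 0]) stool();
translate([0, 0, 429]) beam(1328);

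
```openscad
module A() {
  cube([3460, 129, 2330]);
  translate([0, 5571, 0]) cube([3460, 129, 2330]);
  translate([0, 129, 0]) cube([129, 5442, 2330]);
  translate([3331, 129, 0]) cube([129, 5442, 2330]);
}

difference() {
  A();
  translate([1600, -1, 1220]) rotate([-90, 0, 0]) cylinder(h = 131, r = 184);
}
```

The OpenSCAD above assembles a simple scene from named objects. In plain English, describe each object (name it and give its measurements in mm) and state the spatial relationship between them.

A is a box-shaped house frame (walls only): outside footprint 3460×5700 mm, wall height 2330 mm, wall thickness 129 mm. The two y-facing walls run the full x-width; the two x-facing walls fit between the inner faces of the y-facing walls.

The house frame has a circular hole of radius 184 mm through its front wall, centred at (x = 1600, z = 1220).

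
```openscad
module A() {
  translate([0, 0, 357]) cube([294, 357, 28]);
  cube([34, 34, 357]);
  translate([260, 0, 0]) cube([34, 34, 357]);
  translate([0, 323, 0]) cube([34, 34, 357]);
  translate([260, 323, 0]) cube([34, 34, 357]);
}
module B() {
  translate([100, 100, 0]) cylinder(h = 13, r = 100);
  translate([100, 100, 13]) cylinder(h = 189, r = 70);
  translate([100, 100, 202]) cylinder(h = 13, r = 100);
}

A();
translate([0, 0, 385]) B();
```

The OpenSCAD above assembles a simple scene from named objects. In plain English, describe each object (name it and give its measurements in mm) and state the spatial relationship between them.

A is a simple wooden stool: a rectangular seat 294 mm (x) by 357 mm (y), 28 mm thick, top face at z = 385 mm, on four square legs, each 34×34 mm in cross-section. The legs rest on z = 0, each flush with a corner of the seat.

B is a spool: two coaxial disc flanges of radius 100 mm and thickness 13 mm, joined by a core cylinder of radius 70 mm and height 189 mm. The lower flange rests on z = 0 and the three cylinders share a vertical axis.

The spool is on top of the stool.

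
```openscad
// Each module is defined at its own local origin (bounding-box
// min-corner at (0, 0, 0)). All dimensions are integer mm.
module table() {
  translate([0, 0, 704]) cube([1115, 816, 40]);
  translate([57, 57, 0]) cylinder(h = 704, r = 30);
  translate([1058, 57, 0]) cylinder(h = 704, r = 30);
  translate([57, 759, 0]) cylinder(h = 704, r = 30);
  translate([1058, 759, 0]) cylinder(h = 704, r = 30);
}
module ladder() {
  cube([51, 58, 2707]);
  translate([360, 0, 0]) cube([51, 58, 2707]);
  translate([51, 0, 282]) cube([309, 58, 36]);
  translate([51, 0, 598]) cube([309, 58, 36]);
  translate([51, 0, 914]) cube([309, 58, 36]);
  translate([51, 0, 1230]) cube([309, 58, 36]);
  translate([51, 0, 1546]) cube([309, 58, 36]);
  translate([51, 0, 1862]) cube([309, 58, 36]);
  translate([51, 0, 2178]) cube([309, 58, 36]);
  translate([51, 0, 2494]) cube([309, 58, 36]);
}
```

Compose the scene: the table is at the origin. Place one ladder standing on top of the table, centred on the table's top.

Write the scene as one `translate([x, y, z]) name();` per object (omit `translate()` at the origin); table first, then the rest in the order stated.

table();
translate([352, 379, 744]) ladder();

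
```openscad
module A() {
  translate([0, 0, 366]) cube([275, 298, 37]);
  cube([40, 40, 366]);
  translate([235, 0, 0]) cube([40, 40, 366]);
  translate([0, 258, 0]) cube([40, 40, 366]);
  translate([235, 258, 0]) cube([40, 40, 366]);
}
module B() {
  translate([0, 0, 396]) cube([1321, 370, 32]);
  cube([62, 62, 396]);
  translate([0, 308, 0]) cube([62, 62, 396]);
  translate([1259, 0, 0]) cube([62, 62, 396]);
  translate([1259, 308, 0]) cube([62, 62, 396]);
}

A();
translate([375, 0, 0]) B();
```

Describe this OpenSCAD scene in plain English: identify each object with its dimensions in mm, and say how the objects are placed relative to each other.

A is a four-legged stool. The seat is 275×298 mm, 37 mm thick, top at z = 403 mm. It stands on four square legs, each 40×40 mm in cross-section, from z = 0 to the seat underside, each flush with a corner of the seat.

B is a bench: a 1321×370 mm seat slab, 32 mm thick, top at z = 428 mm, on four 62×62 mm square legs flush with the seat corners and standing on z = 0.

The bench is on the floor beside the stool on its +x side.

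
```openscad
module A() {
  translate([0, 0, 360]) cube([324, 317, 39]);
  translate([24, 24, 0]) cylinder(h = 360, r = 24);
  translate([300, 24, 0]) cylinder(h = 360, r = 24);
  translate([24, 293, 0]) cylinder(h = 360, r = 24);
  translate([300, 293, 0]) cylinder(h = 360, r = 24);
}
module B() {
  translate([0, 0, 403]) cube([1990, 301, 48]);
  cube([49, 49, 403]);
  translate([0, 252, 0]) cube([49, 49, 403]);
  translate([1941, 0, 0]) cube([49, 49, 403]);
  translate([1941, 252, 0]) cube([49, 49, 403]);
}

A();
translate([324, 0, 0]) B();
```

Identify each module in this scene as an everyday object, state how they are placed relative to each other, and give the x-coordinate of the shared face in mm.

A is a stool. B is a bench. The bench is against the stool's +x side, with their −y faces flush. The x-coordinate of the shared face is 324 mm.

The stool's +x face and the bench's −x face are both at x = 324 mm.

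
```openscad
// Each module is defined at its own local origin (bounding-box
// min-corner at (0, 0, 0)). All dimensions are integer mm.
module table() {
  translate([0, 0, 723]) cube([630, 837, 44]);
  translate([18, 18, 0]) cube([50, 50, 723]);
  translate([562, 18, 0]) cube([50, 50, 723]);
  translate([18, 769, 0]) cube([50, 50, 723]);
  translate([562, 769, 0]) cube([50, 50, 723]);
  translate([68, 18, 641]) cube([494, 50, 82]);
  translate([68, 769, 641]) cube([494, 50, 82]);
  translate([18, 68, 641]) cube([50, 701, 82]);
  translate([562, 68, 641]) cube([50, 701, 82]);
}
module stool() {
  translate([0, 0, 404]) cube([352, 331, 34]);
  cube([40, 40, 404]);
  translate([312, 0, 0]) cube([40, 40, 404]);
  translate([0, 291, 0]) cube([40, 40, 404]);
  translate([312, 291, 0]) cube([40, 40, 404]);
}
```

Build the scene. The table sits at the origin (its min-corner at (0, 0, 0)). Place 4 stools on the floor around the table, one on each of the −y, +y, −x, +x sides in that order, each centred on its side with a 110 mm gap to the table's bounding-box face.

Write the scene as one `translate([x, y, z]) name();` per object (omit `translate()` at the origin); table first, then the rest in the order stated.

table();
translate([139, -441, 0]) stool();
translate([139, 947, 0]) stool();
translate([-462, 253, 0]) stool();
translate([740, 253, 0]) stool();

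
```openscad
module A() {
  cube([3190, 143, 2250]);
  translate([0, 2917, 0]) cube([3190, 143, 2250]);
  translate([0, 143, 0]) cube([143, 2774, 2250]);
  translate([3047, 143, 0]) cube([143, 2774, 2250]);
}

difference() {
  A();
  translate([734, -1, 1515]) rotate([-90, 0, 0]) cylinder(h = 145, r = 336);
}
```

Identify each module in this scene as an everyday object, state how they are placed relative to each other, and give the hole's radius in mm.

The subtracted cylinder has r = 336 mm.

A is a house frame. The house frame has a circular hole through its front wall. The hole's radius is 336 mm.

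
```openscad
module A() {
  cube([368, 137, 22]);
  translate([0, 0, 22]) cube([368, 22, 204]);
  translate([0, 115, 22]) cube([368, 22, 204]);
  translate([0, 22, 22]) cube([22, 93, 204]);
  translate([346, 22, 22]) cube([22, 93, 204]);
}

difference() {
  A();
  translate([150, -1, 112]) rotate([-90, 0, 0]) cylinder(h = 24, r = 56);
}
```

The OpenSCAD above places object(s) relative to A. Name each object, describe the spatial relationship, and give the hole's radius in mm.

A is an open box. The open box has a circular hole through its front wall. The hole's radius is 56 mm.

The subtracted cylinder has r = 56 mm.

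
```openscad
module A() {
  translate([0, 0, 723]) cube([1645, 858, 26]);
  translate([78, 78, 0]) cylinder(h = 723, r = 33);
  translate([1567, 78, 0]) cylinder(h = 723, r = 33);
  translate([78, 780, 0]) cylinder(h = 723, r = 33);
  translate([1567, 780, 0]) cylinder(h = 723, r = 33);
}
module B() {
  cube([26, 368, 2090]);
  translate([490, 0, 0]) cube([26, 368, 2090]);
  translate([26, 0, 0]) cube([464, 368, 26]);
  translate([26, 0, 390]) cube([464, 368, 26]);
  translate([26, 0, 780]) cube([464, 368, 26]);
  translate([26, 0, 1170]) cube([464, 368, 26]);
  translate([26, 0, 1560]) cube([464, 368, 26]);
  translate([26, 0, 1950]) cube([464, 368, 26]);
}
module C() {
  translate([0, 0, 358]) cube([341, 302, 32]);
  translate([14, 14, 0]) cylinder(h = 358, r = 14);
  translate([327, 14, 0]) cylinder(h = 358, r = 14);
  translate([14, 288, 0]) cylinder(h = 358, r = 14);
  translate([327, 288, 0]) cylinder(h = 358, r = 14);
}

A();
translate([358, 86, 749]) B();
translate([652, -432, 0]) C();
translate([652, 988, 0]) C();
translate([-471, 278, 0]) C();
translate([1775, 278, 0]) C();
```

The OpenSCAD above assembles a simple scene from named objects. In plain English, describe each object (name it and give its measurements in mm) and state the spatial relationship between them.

A is a rectangular dining table. The top is 1645×858×26 mm with its upper surface at z = 749 mm. It stands on four round legs of 66 mm diameter, each leg's bounding box inset 45 mm from the nearest pair of top edges, running from the floor to the underside of the top.

B is a bookshelf 516 mm wide overall, 368 mm deep and 2090 mm tall. The two sides are 26 mm thick vertical panels. 6 horizontal shelves of 26 mm thickness span between the inner faces of the sides; the lowest shelf sits on the floor and shelves are stacked with a clear vertical gap of 364 mm between each pair.

C is a simple wooden stool: a rectangular seat 341 mm (x) by 302 mm (y), 32 mm thick, top face at z = 390 mm, on four round legs, each 28 mm in diameter. The legs rest on z = 0, each leg's axis is inset half a diameter from the nearest pair of seat edges (so the leg's bounding box is flush with the corner).

The bookshelf is on top of the table. Four stools sit around the table at the −y, +y, −x, +x sides.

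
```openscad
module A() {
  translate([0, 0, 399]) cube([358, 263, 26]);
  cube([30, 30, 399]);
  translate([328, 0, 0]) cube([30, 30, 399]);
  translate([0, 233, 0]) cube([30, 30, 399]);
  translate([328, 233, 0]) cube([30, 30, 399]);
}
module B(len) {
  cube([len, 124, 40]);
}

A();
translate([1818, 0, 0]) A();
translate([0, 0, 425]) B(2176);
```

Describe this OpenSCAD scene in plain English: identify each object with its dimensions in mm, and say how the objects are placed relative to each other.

A is a four-legged stool. The seat is 358×263 mm, 26 mm thick, top at z = 425 mm. It stands on four square legs, each 30×30 mm in cross-section, from z = 0 to the seat underside, each flush with a corner of the seat.

B is a rectangular beam 2176 mm long (x), 124 mm deep (y), 40 mm thick (z).

The beam spans the tops of two stools placed 1460 mm apart, resting at z = 425 mm.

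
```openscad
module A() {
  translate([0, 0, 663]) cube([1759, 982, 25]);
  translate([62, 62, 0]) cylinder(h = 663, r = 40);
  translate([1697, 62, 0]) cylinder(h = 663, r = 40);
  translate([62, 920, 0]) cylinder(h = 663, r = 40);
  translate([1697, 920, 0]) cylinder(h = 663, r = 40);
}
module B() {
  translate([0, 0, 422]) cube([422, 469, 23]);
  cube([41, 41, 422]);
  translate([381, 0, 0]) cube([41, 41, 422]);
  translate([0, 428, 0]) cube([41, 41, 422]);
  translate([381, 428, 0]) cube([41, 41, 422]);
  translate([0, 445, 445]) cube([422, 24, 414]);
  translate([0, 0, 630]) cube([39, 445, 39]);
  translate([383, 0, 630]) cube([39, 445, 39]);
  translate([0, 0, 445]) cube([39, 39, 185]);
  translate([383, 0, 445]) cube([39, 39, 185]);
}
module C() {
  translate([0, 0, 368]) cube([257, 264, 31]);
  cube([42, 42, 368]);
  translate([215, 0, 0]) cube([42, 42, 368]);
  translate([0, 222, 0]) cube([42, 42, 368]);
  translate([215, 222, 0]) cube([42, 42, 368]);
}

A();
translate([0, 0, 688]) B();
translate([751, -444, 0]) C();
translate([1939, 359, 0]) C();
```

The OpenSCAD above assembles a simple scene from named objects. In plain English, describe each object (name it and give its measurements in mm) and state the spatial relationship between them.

A is a rectangular dining table. The top is 1759×982×25 mm with its upper surface at z = 688 mm. It stands on four round legs of 80 mm diameter, each leg's bounding box inset 22 mm from the nearest pair of top edges, running from the floor to the underside of the top.

B is a chair: 422×469 mm seat, 23 mm thick, top at z = 445 mm, on four 41 mm square corner legs flush with the seat edges. A 24 mm thick backrest slab spans the full seat width, extending 414 mm above the seat top, its back face flush with the seat's +y edge. Two armrests of 39×39 mm section run along each side from the seat's front edge to the front of the backrest, top faces 224 mm above the seat top and outer faces flush with the seat's x-edges; a 39×39 mm post under the front of each armrest stands on the seat at the front corner.

C is a four-legged stool. The seat is 257×264 mm, 31 mm thick, top at z = 399 mm. It stands on four square legs, each 42×42 mm in cross-section, from z = 0 to the seat underside, each flush with a corner of the seat.

The chair is on top of the table. Two stools sit around the table at the −y, +x sides.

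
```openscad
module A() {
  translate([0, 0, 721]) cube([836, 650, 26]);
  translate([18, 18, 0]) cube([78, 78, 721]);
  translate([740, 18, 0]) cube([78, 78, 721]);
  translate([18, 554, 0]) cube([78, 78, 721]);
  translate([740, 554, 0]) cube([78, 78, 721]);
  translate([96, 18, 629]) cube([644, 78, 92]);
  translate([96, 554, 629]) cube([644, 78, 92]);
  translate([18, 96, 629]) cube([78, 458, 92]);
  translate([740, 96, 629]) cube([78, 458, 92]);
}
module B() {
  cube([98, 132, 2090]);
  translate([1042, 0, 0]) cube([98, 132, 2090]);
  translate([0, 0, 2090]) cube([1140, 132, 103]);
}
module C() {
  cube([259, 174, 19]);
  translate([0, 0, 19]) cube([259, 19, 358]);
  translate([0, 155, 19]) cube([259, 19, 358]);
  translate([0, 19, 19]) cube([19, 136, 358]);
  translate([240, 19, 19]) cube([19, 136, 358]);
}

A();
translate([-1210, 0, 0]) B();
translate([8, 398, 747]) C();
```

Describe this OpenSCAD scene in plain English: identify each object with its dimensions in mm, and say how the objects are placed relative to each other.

A is a table: top 836 mm (x) × 650 mm (y), 26 mm thick, upper face at z = 747 mm, on four 78×78 mm square legs, each inset 18 mm from the nearest pair of top edges, running from z = 0 to the bottom of the top. Four apron rails, 78 mm thick and 92 mm tall, run between adjacent legs with their top edges flush with the underside of the top and their outer faces flush with the legs' outer faces.

B is a door frame. The clear opening is 944 mm wide and 2090 mm high. Two 98 mm wide jambs, 132 mm deep, stand either side of the opening from the floor to the top of the opening. A 103 mm thick head sits across the top of both jambs, spanning the full outside width of the frame.

C is an open storage box with external size 259×174×377 mm and wall thickness 19 mm (the base is also 19 mm thick). The base covers the whole footprint; the four walls stand on the base, with the y-facing walls full-width and the x-facing walls fitting between their inner faces.

The door frame is on the floor beside the table on its −x side. The open box is on top of the table.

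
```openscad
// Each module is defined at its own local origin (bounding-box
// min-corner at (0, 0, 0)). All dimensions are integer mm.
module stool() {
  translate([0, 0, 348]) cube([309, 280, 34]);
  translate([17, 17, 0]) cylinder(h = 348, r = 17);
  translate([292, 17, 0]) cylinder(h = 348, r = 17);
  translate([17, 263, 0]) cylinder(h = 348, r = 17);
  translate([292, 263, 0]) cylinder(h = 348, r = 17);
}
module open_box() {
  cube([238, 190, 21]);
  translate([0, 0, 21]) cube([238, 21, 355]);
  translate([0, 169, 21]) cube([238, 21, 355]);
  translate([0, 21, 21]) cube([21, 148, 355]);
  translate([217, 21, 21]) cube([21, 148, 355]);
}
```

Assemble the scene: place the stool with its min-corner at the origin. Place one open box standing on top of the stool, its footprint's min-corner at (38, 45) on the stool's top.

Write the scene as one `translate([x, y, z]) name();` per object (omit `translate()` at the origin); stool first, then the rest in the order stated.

stool();
translate([38, 45, 382]) open_box();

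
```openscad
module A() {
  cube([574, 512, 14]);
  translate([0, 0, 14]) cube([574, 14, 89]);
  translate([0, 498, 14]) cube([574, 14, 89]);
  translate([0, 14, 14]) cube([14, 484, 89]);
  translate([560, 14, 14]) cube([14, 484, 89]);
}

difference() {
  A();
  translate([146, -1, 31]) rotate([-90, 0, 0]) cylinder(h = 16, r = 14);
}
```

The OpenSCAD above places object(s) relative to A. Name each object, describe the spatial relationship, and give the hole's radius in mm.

A is an open box. The open box has a circular hole through its front wall. The hole's radius is 14 mm.

The subtracted cylinder has r = 14 mm.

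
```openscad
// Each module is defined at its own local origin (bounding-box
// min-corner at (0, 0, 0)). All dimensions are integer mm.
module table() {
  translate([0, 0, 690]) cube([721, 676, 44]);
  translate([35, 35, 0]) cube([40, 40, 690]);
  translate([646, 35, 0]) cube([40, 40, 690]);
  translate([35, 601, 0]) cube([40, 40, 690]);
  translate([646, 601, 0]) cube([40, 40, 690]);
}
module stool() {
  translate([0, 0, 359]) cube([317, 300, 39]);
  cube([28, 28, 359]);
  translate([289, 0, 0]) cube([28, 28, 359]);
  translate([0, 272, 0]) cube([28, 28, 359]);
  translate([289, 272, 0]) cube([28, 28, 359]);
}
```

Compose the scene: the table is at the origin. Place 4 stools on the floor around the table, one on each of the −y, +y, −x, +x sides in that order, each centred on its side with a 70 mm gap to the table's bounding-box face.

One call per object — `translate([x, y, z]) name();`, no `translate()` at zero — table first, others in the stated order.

table();
translate([202, -370, 0]) stool();
translate([202, 746, 0]) stool();
translate([-387, 188, 0]) stool();
translate([791, 188, 0]) stool();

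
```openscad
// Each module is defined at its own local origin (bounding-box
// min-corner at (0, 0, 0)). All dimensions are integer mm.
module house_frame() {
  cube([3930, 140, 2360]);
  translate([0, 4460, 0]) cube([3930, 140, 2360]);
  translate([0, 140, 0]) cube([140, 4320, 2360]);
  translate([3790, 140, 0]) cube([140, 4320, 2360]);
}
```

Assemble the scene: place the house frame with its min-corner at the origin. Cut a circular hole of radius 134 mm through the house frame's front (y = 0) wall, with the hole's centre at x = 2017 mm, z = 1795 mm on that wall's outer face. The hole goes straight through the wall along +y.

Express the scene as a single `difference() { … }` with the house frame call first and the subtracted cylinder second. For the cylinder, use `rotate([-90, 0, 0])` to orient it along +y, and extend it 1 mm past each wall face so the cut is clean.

difference() {
  house_frame();
  translate([2017, -1, 1795]) rotate([-90, 0, 0]) cylinder(h = 142, r = 134);
}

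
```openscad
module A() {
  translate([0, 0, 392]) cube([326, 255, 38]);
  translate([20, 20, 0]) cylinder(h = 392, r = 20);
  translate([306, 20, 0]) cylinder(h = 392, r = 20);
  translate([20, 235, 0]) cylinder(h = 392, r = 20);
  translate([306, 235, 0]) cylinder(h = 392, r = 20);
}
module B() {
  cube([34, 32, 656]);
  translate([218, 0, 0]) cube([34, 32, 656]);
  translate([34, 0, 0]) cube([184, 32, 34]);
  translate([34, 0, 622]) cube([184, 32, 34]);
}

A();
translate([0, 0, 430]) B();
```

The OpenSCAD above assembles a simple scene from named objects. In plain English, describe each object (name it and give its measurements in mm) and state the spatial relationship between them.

A is a simple wooden stool: a rectangular seat 326 mm (x) by 255 mm (y), 38 mm thick, top face at z = 430 mm, on four round legs, each 40 mm in diameter. The legs rest on z = 0, each leg's axis is inset half a diameter from the nearest pair of seat edges (so the leg's bounding box is flush with the corner).

B is a picture frame with a 184×588 mm rectangular opening (x by z) and a uniform 34 mm border on every side. Frame depth is 32 mm along y. It is built from two vertical stiles running the full outside height and two horizontal rails spanning the gap between the stiles.

The picture frame is on top of the stool.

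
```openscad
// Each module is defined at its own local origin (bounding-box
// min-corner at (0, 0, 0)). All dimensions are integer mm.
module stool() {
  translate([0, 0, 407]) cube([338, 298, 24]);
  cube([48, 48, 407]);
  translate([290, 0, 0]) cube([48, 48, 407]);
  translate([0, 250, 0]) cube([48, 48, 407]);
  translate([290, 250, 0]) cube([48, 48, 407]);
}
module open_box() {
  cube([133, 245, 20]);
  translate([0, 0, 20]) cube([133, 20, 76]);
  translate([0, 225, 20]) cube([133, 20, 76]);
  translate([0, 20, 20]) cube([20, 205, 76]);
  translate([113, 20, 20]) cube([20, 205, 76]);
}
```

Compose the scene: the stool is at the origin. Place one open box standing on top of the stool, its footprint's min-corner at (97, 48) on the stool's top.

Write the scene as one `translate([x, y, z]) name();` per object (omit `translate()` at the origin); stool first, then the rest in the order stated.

stool();
translate([97, 48, 431]) open_box();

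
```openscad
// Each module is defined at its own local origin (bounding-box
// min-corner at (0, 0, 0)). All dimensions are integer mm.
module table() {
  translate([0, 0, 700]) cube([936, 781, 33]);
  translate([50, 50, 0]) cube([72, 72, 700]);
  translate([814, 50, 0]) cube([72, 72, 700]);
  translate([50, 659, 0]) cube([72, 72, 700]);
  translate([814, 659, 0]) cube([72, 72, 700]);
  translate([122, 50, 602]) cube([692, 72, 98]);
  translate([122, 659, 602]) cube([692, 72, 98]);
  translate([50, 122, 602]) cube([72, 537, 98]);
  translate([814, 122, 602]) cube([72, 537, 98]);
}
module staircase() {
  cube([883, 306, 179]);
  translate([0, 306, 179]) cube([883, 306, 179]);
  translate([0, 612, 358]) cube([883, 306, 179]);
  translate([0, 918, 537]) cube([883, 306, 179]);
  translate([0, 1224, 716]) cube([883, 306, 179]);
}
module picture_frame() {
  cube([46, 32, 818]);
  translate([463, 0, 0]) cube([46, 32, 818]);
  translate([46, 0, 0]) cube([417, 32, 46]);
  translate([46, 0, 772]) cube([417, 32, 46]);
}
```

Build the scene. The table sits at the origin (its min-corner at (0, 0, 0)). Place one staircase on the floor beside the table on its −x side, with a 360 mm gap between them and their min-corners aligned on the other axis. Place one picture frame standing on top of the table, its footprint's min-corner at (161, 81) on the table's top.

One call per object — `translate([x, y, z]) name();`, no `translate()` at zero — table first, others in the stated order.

table();
translate([-1243, 0, 0]) staircase();
translate([161, 81, 733]) picture_frame();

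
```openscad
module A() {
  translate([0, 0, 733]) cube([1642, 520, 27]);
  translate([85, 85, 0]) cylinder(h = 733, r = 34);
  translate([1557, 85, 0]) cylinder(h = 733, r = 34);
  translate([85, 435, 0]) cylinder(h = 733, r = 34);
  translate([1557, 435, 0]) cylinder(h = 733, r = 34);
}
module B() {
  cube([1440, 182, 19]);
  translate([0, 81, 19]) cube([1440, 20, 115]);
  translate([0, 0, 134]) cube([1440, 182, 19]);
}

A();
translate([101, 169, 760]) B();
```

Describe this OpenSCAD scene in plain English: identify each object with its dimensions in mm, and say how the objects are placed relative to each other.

A is a table: top 1642 mm (x) × 520 mm (y), 27 mm thick, upper face at z = 760 mm, on four round legs of 68 mm diameter, each leg's bounding box inset 51 mm from the nearest pair of top edges, running from z = 0 to the bottom of the top.

B is an I-beam lying along x, 1440 mm long. Overall section height 153 mm. Two flanges 182 mm wide (y) and 19 mm thick, one on the floor and one at the top; a web 20 mm thick runs between them, centred on the flange width.

The I-beam is on top of the table, centred.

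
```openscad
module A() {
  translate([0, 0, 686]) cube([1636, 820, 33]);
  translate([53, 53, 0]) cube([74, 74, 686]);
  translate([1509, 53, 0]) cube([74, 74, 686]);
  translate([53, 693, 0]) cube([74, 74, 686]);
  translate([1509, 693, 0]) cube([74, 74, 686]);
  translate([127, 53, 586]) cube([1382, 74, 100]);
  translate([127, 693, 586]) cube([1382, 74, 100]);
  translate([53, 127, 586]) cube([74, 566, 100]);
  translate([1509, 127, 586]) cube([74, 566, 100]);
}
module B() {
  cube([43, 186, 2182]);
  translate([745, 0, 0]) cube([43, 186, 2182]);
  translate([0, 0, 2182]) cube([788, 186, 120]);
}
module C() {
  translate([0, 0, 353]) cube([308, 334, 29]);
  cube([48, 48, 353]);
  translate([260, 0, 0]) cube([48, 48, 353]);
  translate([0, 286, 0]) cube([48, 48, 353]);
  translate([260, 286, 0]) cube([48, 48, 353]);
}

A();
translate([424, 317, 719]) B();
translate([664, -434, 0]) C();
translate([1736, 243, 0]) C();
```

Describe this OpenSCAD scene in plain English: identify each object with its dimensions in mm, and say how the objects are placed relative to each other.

A is a rectangular dining table. The top is 1636×820×33 mm with its upper surface at z = 719 mm. It stands on four 74×74 mm square legs, each inset 53 mm from the nearest pair of top edges, running from the floor to the underside of the top. Four apron rails, 74 mm thick and 100 mm tall, run between adjacent legs with their top edges flush with the underside of the top and their outer faces flush with the legs' outer faces.

B is a rectangular door frame: two vertical jambs of 43×186 mm section, 2182 mm tall, with a clear opening 702 mm wide between their inner faces. A header 120 mm tall and 186 mm deep lies on top of the jambs and spans the full outside width.

C is a simple wooden stool: a rectangular seat 308 mm (x) by 334 mm (y), 29 mm thick, top face at z = 382 mm, on four square legs, each 48×48 mm in cross-section. The legs rest on z = 0, each flush with a corner of the seat.

The door frame is on top of the table, centred. Two stools sit around the table at the −y, +x sides.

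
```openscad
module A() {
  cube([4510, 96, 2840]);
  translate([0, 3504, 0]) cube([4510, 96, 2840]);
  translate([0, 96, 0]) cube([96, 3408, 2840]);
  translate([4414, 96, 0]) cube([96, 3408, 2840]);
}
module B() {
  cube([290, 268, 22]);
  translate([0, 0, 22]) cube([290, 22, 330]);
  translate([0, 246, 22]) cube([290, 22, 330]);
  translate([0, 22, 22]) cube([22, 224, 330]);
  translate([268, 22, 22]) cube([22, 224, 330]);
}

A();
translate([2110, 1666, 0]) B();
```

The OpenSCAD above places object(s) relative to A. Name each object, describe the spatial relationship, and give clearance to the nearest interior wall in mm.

A is a house frame. B is an open box. The open box sits inside the house frame, centred. The clearance to the nearest interior wall is 1570 mm.

Clearances: x = 2014, y = 1570; minimum 1570 mm.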